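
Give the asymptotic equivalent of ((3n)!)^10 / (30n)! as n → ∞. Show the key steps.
((3n)!)^10/(30n)! ~ ((2π·3n)^(9/2) / sqrt(10)) · 10^(−10·3n)  →  0

Write N = 3n. Stirling: N! ~ sqrt(2π N)(N/e)^N and (10N)! ~ sqrt(2π·10N)·(10N/e)^(10N).
  (N!)^10/(10N)! ~ (2π N)^(10/2) (N/e)^(10N) / [sqrt(2π·10N) (10N/e)^(10N)]
     = (2π N)^(10/2) / sqrt(2π·10N) · (N/(10N))^(10N)
     = (2π N)^((10−1)/2) / sqrt(10) · 10^(−10N).
Since 10^10 > 1, the factor 10^(−10N) decays exponentially, so the ratio → 0. Substituting N = 3n gives the stated form.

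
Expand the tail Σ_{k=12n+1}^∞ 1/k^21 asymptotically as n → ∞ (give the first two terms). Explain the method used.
Σ_{k>12n} 1/k^21 = 1/(20 · (12n)^20) − 1/(2 · (12n)^21) + O(1/(12n)^22)

Compare to the integral: ∫_{12n}^∞ x^(−21) dx = [−x^(−20)/20]_{12n}^∞ = 1/((21−1)·(12n)^20). The Euler-Maclaurin correction adds −f(12n)/2 = −1/(2·(12n)^21). Euler-Maclaurin then gives
  Σ_{k>12n} 1/k^21 = ∫_{12n}^∞ dx/x^21 − 1/(2·(12n)^21) + O(1/(12n)^22).
(Equivalently this is ζ(21) − Σ_{k≤12n} 1/k^21.)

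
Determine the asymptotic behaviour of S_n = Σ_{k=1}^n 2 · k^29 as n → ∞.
S_n ~ n^30 / 15

By integral comparison (Euler-Maclaurin), Σ_{k=1}^n 2 · k^29 = 2 · ∫_0^n x^29 dx + O(n^29) = 2 · n^30/30 = n^30 / 15 + O(n^29). (Equivalently, Faulhaber's formula gives the same leading term.)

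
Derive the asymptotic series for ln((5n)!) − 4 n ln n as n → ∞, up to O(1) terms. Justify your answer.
ln((5n)!) − 4 n ln n = n ln n + 5(ln 5 − 1) n + (1/2) ln(2π·5n) + O(1/n)

Stirling: ln((5n)!) = 5n ln(5n) − 5n + (1/2) ln(2π·5n) + O(1/n).
Expand 5n ln(5n) = 5n (ln n + ln 5) = 5n ln n + 5n ln 5.
Subtract 4n ln n: leading term is (5 − 4) n ln n = n ln n. The next term is 5n ln 5 − 5n = 5(ln 5 − 1) n. Then the (1/2) ln(2π·5n) correction.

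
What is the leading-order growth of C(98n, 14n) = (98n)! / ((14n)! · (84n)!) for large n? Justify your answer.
C(98n, 14n) ~ (823543/46656)^(14n) · sqrt(7/(12π·14n))

Write N = 14n. Apply Stirling to each factorial:
  (7N)! ~ sqrt(2π·7N) · (7N/e)^(7N),
  N! ~ sqrt(2π N) · (N/e)^N,
  (6N)! ~ sqrt(2π·6N) · (6N/e)^(6N).
The exponential factors combine to (7N)^(7N) / (N^N · (6N)^(6N)) = 7^(7N)/6^(6N) = (7^7/6^6)^N = (823543/46656)^N.
The square-root prefactors combine to sqrt(2π·7N) / (sqrt(2π N)·sqrt(2π·6N)) = sqrt(7 / (2π·6·N)) = sqrt(7/(12π·14n)).
Substituting N = 14n: C(98n, 14n) ~ (823543/46656)^(14n) · sqrt(7/(12π·14n)).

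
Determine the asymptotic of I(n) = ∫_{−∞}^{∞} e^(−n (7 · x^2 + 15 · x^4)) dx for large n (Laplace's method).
I(n) ~ sqrt(π/(7n))

φ(x) = 7 · x^2 + 15 · x^4 has its unique global minimum at x* = 0 (since φ'(x) = 14x + 60x^3 = 0 only at x = 0 for real x with both coefficients positive, and φ → ∞ as |x| → ∞). At x* = 0, φ(0) = 0 and φ''(0) = 14. Laplace's method then gives
  I(n) ~ sqrt(2π / (n · φ''(0))) · e^(−n φ(0)) = sqrt(2π / (14n)) = sqrt(π/(7n)).
The 15 · x^4 term contributes only at subleading order (an O(1/n) relative correction).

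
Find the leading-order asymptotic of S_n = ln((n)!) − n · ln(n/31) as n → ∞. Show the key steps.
S_n ~ n · (ln 31 − 1) + O(ln n)

Stirling: ln((n)!) = n ln(n) − n + O(ln n).
  S_n = n ln(n) − n − n ln(n/31) + O(ln n)
      = n ln(n) − n ln n + n ln 31 − n + O(ln n)
      = n ln 31 − n + O(ln n)
      = n (ln 31 − 1) + O(ln n).
Numerically ln(31) − 1 ≈ 2.4340.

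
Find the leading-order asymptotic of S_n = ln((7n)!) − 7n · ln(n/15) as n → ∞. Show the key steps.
S_n ~ 7n · (ln 105 − 1) + O(ln n)

Stirling: ln((7n)!) = 7n ln(7n) − 7n + O(ln n).
  S_n = 7n ln(7n) − 7n − 7n ln(n/15) + O(ln n)
      = 7n ln(7n) − 7n ln n + 7n ln 15 − 7n + O(ln n)
      = 7n ln 7 + 7n ln 15 − 7n + O(ln n)
      = 7n (ln 105 − 1) + O(ln n).
Numerically ln(105) − 1 ≈ 3.6540.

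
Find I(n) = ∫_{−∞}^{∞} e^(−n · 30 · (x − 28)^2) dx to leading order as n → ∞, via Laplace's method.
I(n) = sqrt(π/(30n))

Here φ(x) = 30 · (x − 28)^2 has its unique minimum at x* = 28 with φ(x*) = 0 and φ''(x*) = 60. Laplace's method gives
  I(n) ~ e^(−n φ(x*)) · sqrt(2π / (n · φ''(x*))) = sqrt(2π / (60n)) = sqrt(π/(30n)).
This is exact: substituting u = (x − 28)·sqrt(30n) gives I(n) = (1/sqrt(30n)) ∫_{−∞}^{∞} e^(−u^2) du = sqrt(π/(30n)).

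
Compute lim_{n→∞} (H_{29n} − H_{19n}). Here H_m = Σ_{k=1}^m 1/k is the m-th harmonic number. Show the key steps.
lim = ln(29/19)

Euler-Maclaurin gives H_m = ln m + γ + 1/(2m) + O(1/m^2). The γ and O(1/m) terms cancel in the difference:
  H_{29n} − H_{19n} = ln(29n) − ln(19n) + O(1/n) = ln(29/19) + O(1/n).
Hence the limit is ln(29/19).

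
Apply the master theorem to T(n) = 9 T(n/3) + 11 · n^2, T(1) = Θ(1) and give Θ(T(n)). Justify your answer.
T(n) = Θ(n^2 log n)

log_3 9 = 2, and f(n) = 11 · n^2 = Θ(n^(log_3 9)). This is Case 2 of the master theorem: T(n) = Θ(f(n) · log n) = Θ(n^2 log n).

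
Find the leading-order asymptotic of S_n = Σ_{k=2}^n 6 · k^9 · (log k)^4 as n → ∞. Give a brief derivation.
S_n ~ 3 · n^10 · (log n)^4 / 5

By integral comparison, S_n = ∫_1^n 6 · x^9 · (log x)^4 dx + O(n^9 · (log n)^4). For the integral, the leading term of ∫_1^n x^9 (log x)^4 dx is n^10/10 · (log n)^4 (by repeated integration by parts; each step lowers the log-exponent and produces a relatively O(1/log n) correction). Hence S_n ~ 3 · n^10 · (log n)^4 / 5.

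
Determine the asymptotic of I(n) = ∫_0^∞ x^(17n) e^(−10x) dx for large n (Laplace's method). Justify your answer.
I(n) ~ (sqrt(2π·17n) / 10) · (17n/(10e))^(17n)

Write the integrand as exp(17n ln x − 10x) and set f(x) = 17n ln x − 10x. Then f'(x) = 17n/x − 10 = 0 at x* = 17n/10, and f''(x*) = −17n/x*^2 = −10^2/(17n). Laplace's method (interior maximum) gives
  I(n) ~ e^(f(x*)) · sqrt(2π / |f''(x*)|)
        = exp(17n ln(17n/10) − 17n) · sqrt(2π · 17n / 10^2)
        = (17n/10)^(17n) e^(−17n) · sqrt(2π·17n) / 10
        = (sqrt(2π·17n) / 10) · (17n/(10e))^(17n).
This matches Γ(17n+1)/10^(17n+1) with Stirling applied to Γ.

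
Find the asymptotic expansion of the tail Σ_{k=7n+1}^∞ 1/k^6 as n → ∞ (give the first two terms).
Σ_{k>7n} 1/k^6 = 1/(5 · (7n)^5) − 1/(2 · (7n)^6) + O(1/(7n)^7)

Compare to the integral: ∫_{7n}^∞ x^(−6) dx = [−x^(−5)/5]_{7n}^∞ = 1/((6−1)·(7n)^5). The Euler-Maclaurin correction adds −f(7n)/2 = −1/(2·(7n)^6). Euler-Maclaurin then gives
  Σ_{k>7n} 1/k^6 = ∫_{7n}^∞ dx/x^6 − 1/(2·(7n)^6) + O(1/(7n)^7).
(Equivalently this is ζ(6) − Σ_{k≤7n} 1/k^6.)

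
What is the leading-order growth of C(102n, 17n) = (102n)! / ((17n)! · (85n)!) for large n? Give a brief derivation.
C(102n, 17n) ~ (46656/3125)^(17n) · sqrt(3/(5π·17n))

Write N = 17n. Apply Stirling to each factorial:
  (6N)! ~ sqrt(2π·6N) · (6N/e)^(6N),
  N! ~ sqrt(2π N) · (N/e)^N,
  (5N)! ~ sqrt(2π·5N) · (5N/e)^(5N).
The exponential factors combine to (6N)^(6N) / (N^N · (5N)^(5N)) = 6^(6N)/5^(5N) = (6^6/5^5)^N = (46656/3125)^N.
The square-root prefactors combine to sqrt(2π·6N) / (sqrt(2π N)·sqrt(2π·5N)) = sqrt(6 / (2π·5·N)) = sqrt(3/(5π·17n)).
Substituting N = 17n: C(102n, 17n) ~ (46656/3125)^(17n) · sqrt(3/(5π·17n)).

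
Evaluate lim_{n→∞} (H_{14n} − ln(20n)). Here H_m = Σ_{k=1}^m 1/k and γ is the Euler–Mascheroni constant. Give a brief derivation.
lim = ln(7/10) + γ

By Euler-Maclaurin, H_m = ln m + γ + O(1/m). So
  H_{14n} − ln(20n) = ln(14n) + γ − ln(20n) + O(1/n)
                       = ln(14/20) + γ + O(1/n).
Hence the limit is ln(14/20) + γ (= ln(7/10)).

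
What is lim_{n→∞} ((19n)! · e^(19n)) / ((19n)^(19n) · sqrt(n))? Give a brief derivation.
lim = sqrt(2π·19)

Stirling: (19n)! ~ sqrt(2π·19n) · (19n/e)^(19n). Hence
  (19n)! · e^(19n) / (19n)^(19n) ~ sqrt(2π·19n).
Dividing by sqrt(n): sqrt(2π·19n) / sqrt(n) = sqrt(2π·19) · n^((1−1)/2), so the limit is sqrt(2π·19).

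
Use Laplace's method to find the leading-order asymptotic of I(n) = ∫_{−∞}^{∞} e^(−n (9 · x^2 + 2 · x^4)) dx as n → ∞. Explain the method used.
I(n) ~ sqrt(π/(9n))

φ(x) = 9 · x^2 + 2 · x^4 has its unique global minimum at x* = 0 (since φ'(x) = 18x + 8x^3 = 0 only at x = 0 for real x with both coefficients positive, and φ → ∞ as |x| → ∞). At x* = 0, φ(0) = 0 and φ''(0) = 18. Laplace's method then gives
  I(n) ~ sqrt(2π / (n · φ''(0))) · e^(−n φ(0)) = sqrt(2π / (18n)) = sqrt(π/(9n)).
The 2 · x^4 term contributes only at subleading order (an O(1/n) relative correction).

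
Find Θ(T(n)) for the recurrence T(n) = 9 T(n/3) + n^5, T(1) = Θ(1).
T(n) = Θ(n^5)

log_3 9 ≈ 2.000. f(n) = n^5 dominates n^(log_3 9) since 5 > 2.000, and the regularity condition a·f(n/b) = 9·(n/3)^5 = (9/243)·n^5 ≤ c·f(n) holds with c = 9/243 ≈ 0.037 < 1. So this is Case 3: T(n) = Θ(f(n)) = Θ(n^5).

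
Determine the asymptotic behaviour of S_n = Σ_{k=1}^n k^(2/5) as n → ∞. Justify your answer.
S_n ~ (5/7) · n^(7/5)

Integral comparison: Σ_{k=1}^n k^(2/5) = ∫_0^n x^(2/5) dx + O(n^(2/5)). The integral is n^(1 + 2/5) / (1 + 2/5) = n^((2+5)/5) / ((2+5)/5) = (5/7) · n^(7/5).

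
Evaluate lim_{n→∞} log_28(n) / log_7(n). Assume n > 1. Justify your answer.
lim = ln(7) / ln(28) = log_28(7)

Change of base: log_28(n) = ln n / ln 28 and log_7(n) = ln n / ln 7. The ratio is (ln n / ln 28) · (ln 7 / ln n) = ln 7 / ln 28, a constant independent of n. So the limit is ln 7 / ln 28 = log_28(7).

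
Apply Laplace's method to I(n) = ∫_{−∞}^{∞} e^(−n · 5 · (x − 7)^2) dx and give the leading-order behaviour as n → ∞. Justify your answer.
I(n) = sqrt(π/(5n))

Here φ(x) = 5 · (x − 7)^2 has its unique minimum at x* = 7 with φ(x*) = 0 and φ''(x*) = 10. Laplace's method gives
  I(n) ~ e^(−n φ(x*)) · sqrt(2π / (n · φ''(x*))) = sqrt(2π / (10n)) = sqrt(π/(5n)).
This is exact: substituting u = (x − 7)·sqrt(5n) gives I(n) = (1/sqrt(5n)) ∫_{−∞}^{∞} e^(−u^2) du = sqrt(π/(5n)).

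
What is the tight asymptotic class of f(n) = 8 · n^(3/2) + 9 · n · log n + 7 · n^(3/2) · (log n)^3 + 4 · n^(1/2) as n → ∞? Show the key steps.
f(n) ∈ Θ(n^(3/2) · (log n)^3)

Compare the terms by growth order. For large n, n^a · (log n)^b dominates n^a' · (log n)^b' iff a > a', or (a = a' and b > b'). Ranking the 4 terms shows the dominant one is 7 · n^(3/2) · (log n)^3. Hence f(n) ∈ Θ(n^(3/2) · (log n)^3).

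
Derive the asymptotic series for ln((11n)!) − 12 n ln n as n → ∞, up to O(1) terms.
ln((11n)!) − 12 n ln n = −n ln n + 11(ln 11 − 1) n + (1/2) ln(2π·11n) + O(1/n)

Stirling: ln((11n)!) = 11n ln(11n) − 11n + (1/2) ln(2π·11n) + O(1/n).
Expand 11n ln(11n) = 11n (ln n + ln 11) = 11n ln n + 11n ln 11.
Subtract 12n ln n: leading term is (11 − 12) n ln n = −n ln n. The next term is 11n ln 11 − 11n = 11(ln 11 − 1) n. Then the (1/2) ln(2π·11n) correction.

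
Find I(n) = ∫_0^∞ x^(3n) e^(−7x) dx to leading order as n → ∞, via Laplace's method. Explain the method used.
I(n) ~ (sqrt(2π·3n) / 7) · (3n/(7e))^(3n)

Write the integrand as exp(3n ln x − 7x) and set f(x) = 3n ln x − 7x. Then f'(x) = 3n/x − 7 = 0 at x* = 3n/7, and f''(x*) = −3n/x*^2 = −7^2/(3n). Laplace's method (interior maximum) gives
  I(n) ~ e^(f(x*)) · sqrt(2π / |f''(x*)|)
        = exp(3n ln(3n/7) − 3n) · sqrt(2π · 3n / 7^2)
        = (3n/7)^(3n) e^(−3n) · sqrt(2π·3n) / 7
        = (sqrt(2π·3n) / 7) · (3n/(7e))^(3n).
This matches Γ(3n+1)/7^(3n+1) with Stirling applied to Γ.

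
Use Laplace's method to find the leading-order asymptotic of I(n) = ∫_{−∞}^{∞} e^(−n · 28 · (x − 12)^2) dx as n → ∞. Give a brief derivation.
I(n) = sqrt(π/(28n))

Here φ(x) = 28 · (x − 12)^2 has its unique minimum at x* = 12 with φ(x*) = 0 and φ''(x*) = 56. Laplace's method gives
  I(n) ~ e^(−n φ(x*)) · sqrt(2π / (n · φ''(x*))) = sqrt(2π / (56n)) = sqrt(π/(28n)).
This is exact: substituting u = (x − 12)·sqrt(28n) gives I(n) = (1/sqrt(28n)) ∫_{−∞}^{∞} e^(−u^2) du = sqrt(π/(28n)).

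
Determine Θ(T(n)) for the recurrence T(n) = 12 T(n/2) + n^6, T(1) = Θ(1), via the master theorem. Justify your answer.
T(n) = Θ(n^6)

log_2 12 ≈ 3.585. f(n) = n^6 dominates n^(log_2 12) since 6 > 3.585, and the regularity condition a·f(n/b) = 12·(n/2)^6 = (12/64)·n^6 ≤ c·f(n) holds with c = 12/64 ≈ 0.188 < 1. So this is Case 3: T(n) = Θ(f(n)) = Θ(n^6).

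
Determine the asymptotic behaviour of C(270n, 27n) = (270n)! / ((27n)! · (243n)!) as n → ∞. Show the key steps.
C(270n, 27n) ~ (10000000000/387420489)^(27n) · sqrt(5/(9π·27n))

Write N = 27n. Apply Stirling to each factorial:
  (10N)! ~ sqrt(2π·10N) · (10N/e)^(10N),
  N! ~ sqrt(2π N) · (N/e)^N,
  (9N)! ~ sqrt(2π·9N) · (9N/e)^(9N).
The exponential factors combine to (10N)^(10N) / (N^N · (9N)^(9N)) = 10^(10N)/9^(9N) = (10^10/9^9)^N = (10000000000/387420489)^N.
The square-root prefactors combine to sqrt(2π·10N) / (sqrt(2π N)·sqrt(2π·9N)) = sqrt(10 / (2π·9·N)) = sqrt(5/(9π·27n)).
Substituting N = 27n: C(270n, 27n) ~ (10000000000/387420489)^(27n) · sqrt(5/(9π·27n)).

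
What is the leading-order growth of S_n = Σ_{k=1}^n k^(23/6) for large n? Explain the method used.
S_n ~ (6/29) · n^(29/6)

Integral comparison: Σ_{k=1}^n k^(23/6) = ∫_0^n x^(23/6) dx + O(n^(23/6)). The integral is n^(1 + 23/6) / (1 + 23/6) = n^((23+6)/6) / ((23+6)/6) = (6/29) · n^(29/6).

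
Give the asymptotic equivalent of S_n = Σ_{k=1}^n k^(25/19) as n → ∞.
S_n ~ (19/44) · n^(44/19)

Integral comparison: Σ_{k=1}^n k^(25/19) = ∫_0^n x^(25/19) dx + O(n^(25/19)). The integral is n^(1 + 25/19) / (1 + 25/19) = n^((25+19)/19) / ((25+19)/19) = (19/44) · n^(44/19).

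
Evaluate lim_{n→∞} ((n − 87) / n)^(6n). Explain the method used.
lim = e^(−522)

Rewrite as (1 − 87/n)^(6n). By the standard limit (1 + x/n)^n → e^x, we have (1 − 87/n)^n → e^(−87), and raising to the 6th power gives e^(−522).
More precisely, ln[(1 − 87/n)^(6n)] = 6n · ln(1 − 87/n) = 6n · (-87/n + O(1/n^2)) = -522 + O(1/n) → -522.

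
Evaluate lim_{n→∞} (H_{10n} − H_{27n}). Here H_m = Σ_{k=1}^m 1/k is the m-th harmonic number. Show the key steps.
lim = ln(10/27)

Euler-Maclaurin gives H_m = ln m + γ + 1/(2m) + O(1/m^2). The γ and O(1/m) terms cancel in the difference:
  H_{10n} − H_{27n} = ln(10n) − ln(27n) + O(1/n) = ln(10/27) + O(1/n).
Hence the limit is ln(10/27).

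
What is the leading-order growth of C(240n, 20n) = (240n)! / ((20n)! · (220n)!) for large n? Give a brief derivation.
C(240n, 20n) ~ (8916100448256/285311670611)^(20n) · sqrt(6/(11π·20n))

Write N = 20n. Apply Stirling to each factorial:
  (12N)! ~ sqrt(2π·12N) · (12N/e)^(12N),
  N! ~ sqrt(2π N) · (N/e)^N,
  (11N)! ~ sqrt(2π·11N) · (11N/e)^(11N).
The exponential factors combine to (12N)^(12N) / (N^N · (11N)^(11N)) = 12^(12N)/11^(11N) = (12^12/11^11)^N = (8916100448256/285311670611)^N.
The square-root prefactors combine to sqrt(2π·12N) / (sqrt(2π N)·sqrt(2π·11N)) = sqrt(12 / (2π·11·N)) = sqrt(6/(11π·20n)).
Substituting N = 20n: C(240n, 20n) ~ (8916100448256/285311670611)^(20n) · sqrt(6/(11π·20n)).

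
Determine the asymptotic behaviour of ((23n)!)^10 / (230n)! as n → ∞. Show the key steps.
((23n)!)^10/(230n)! ~ ((2π·23n)^(9/2) / sqrt(10)) · 10^(−10·23n)  →  0

Write N = 23n. Stirling: N! ~ sqrt(2π N)(N/e)^N and (10N)! ~ sqrt(2π·10N)·(10N/e)^(10N).
  (N!)^10/(10N)! ~ (2π N)^(10/2) (N/e)^(10N) / [sqrt(2π·10N) (10N/e)^(10N)]
     = (2π N)^(10/2) / sqrt(2π·10N) · (N/(10N))^(10N)
     = (2π N)^((10−1)/2) / sqrt(10) · 10^(−10N).
Since 10^10 > 1, the factor 10^(−10N) decays exponentially, so the ratio → 0. Substituting N = 23n gives the stated form.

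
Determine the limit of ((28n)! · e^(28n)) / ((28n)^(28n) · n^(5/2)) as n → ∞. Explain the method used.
lim = 0

Stirling: (28n)! ~ sqrt(2π·28n) · (28n/e)^(28n). Hence
  (28n)! · e^(28n) / (28n)^(28n) ~ sqrt(2π·28n).
Dividing by n^(5/2): sqrt(2π·28n) / n^(5/2) = sqrt(2π·28) · n^((1−5)/2), so the expression behaves like sqrt(2π·28) · n^((1−5)/2) → 0.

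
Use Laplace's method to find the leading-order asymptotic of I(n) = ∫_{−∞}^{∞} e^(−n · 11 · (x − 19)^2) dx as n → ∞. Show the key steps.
I(n) = sqrt(π/(11n))

Here φ(x) = 11 · (x − 19)^2 has its unique minimum at x* = 19 with φ(x*) = 0 and φ''(x*) = 22. Laplace's method gives
  I(n) ~ e^(−n φ(x*)) · sqrt(2π / (n · φ''(x*))) = sqrt(2π / (22n)) = sqrt(π/(11n)).
This is exact: substituting u = (x − 19)·sqrt(11n) gives I(n) = (1/sqrt(11n)) ∫_{−∞}^{∞} e^(−u^2) du = sqrt(π/(11n)).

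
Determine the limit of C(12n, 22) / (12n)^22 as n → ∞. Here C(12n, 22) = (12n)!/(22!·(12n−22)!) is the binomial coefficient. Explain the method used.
lim = 1/22! = 1/1124000727777607680000

With N = 12n → ∞: C(N, 22) / N^22 = [N(N−1)…(N−21)] / (22! · N^22) = (1/22!) · 1 · (1 − 1/(12n)) · … · (1 − 21/(12n)). Each factor → 1 as N → ∞, so the limit is 1/22! = 1/1124000727777607680000.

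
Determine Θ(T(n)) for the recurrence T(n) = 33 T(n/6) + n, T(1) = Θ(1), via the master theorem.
T(n) = Θ(n^(log_6 33))

Master theorem: compare f(n) = n to n^(log_6 33) where log_6 33 ≈ 1.951. Since 1 < log_6 33, we have f(n) = O(n^(log_6 33 − ε)) for some ε > 0 — Case 1. Hence T(n) = Θ(n^(log_6 33)).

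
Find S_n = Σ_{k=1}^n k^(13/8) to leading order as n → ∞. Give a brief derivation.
S_n ~ (8/21) · n^(21/8)

Integral comparison: Σ_{k=1}^n k^(13/8) = ∫_0^n x^(13/8) dx + O(n^(13/8)). The integral is n^(1 + 13/8) / (1 + 13/8) = n^((13+8)/8) / ((13+8)/8) = (8/21) · n^(21/8).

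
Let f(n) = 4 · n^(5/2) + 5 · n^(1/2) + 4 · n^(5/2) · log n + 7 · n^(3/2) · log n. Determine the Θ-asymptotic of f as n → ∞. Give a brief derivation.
f(n) ∈ Θ(n^(5/2) · log n)

Compare the terms by growth order. For large n, n^a · (log n)^b dominates n^a' · (log n)^b' iff a > a', or (a = a' and b > b'). Ranking the 4 terms shows the dominant one is 4 · n^(5/2) · log n. Hence f(n) ∈ Θ(n^(5/2) · log n).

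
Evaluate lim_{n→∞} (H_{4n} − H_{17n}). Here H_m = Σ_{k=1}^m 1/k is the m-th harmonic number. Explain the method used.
lim = ln(4/17)

Euler-Maclaurin gives H_m = ln m + γ + 1/(2m) + O(1/m^2). The γ and O(1/m) terms cancel in the difference:
  H_{4n} − H_{17n} = ln(4n) − ln(17n) + O(1/n) = ln(4/17) + O(1/n).
Hence the limit is ln(4/17).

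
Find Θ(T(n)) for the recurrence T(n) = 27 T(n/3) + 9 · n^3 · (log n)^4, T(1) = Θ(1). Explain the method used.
T(n) = Θ(n^3 · (log n)^5)

Here log_3 27 = 3 and f(n) = 9 · n^3 · (log n)^4 = Θ(n^(log_3 27) · (log n)^4). This is the extended Case 2 of the master theorem (f matches the critical exponent up to log factors), giving T(n) = Θ(n^(log_3 27) · (log n)^(4+1)) = Θ(n^3 · (log n)^5).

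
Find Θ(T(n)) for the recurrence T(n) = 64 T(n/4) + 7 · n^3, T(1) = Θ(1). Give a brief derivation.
T(n) = Θ(n^3 log n)

log_4 64 = 3, and f(n) = 7 · n^3 = Θ(n^(log_4 64)). This is Case 2 of the master theorem: T(n) = Θ(f(n) · log n) = Θ(n^3 log n).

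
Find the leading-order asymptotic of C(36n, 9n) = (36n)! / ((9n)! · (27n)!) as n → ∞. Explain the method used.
C(36n, 9n) ~ (256/27)^(9n) · sqrt(2/(3π·9n))

Write N = 9n. Apply Stirling to each factorial:
  (4N)! ~ sqrt(2π·4N) · (4N/e)^(4N),
  N! ~ sqrt(2π N) · (N/e)^N,
  (3N)! ~ sqrt(2π·3N) · (3N/e)^(3N).
The exponential factors combine to (4N)^(4N) / (N^N · (3N)^(3N)) = 4^(4N)/3^(3N) = (4^4/3^3)^N = (256/27)^N.
The square-root prefactors combine to sqrt(2π·4N) / (sqrt(2π N)·sqrt(2π·3N)) = sqrt(4 / (2π·3·N)) = sqrt(2/(3π·9n)).
Substituting N = 9n: C(36n, 9n) ~ (256/27)^(9n) · sqrt(2/(3π·9n)).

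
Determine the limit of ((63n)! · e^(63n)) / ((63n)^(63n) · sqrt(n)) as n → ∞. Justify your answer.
lim = sqrt(2π·63)

Stirling: (63n)! ~ sqrt(2π·63n) · (63n/e)^(63n). Hence
  (63n)! · e^(63n) / (63n)^(63n) ~ sqrt(2π·63n).
Dividing by sqrt(n): sqrt(2π·63n) / sqrt(n) = sqrt(2π·63) · n^((1−1)/2), so the limit is sqrt(2π·63).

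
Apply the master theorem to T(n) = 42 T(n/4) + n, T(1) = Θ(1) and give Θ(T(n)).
T(n) = Θ(n^(log_4 42))

Master theorem: compare f(n) = n to n^(log_4 42) where log_4 42 ≈ 2.696. Since 1 < log_4 42, we have f(n) = O(n^(log_4 42 − ε)) for some ε > 0 — Case 1. Hence T(n) = Θ(n^(log_4 42)).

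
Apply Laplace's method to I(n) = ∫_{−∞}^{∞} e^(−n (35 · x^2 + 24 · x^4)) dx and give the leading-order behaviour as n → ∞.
I(n) ~ sqrt(π/(35n))

φ(x) = 35 · x^2 + 24 · x^4 has its unique global minimum at x* = 0 (since φ'(x) = 70x + 96x^3 = 0 only at x = 0 for real x with both coefficients positive, and φ → ∞ as |x| → ∞). At x* = 0, φ(0) = 0 and φ''(0) = 70. Laplace's method then gives
  I(n) ~ sqrt(2π / (n · φ''(0))) · e^(−n φ(0)) = sqrt(2π / (70n)) = sqrt(π/(35n)).
The 24 · x^4 term contributes only at subleading order (an O(1/n) relative correction).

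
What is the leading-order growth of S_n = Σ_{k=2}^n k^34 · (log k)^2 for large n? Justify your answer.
S_n ~ n^35 · (log n)^2 / 35

By integral comparison, S_n = ∫_1^n x^34 · (log x)^2 dx + O(n^34 · (log n)^2). For the integral, the leading term of ∫_1^n x^34 (log x)^2 dx is n^35/35 · (log n)^2 (by repeated integration by parts; each step lowers the log-exponent and produces a relatively O(1/log n) correction). Hence S_n ~ n^35 · (log n)^2 / 35.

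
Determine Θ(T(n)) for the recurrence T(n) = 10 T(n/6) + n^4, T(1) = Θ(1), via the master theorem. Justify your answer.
T(n) = Θ(n^4)

log_6 10 ≈ 1.285. f(n) = n^4 dominates n^(log_6 10) since 4 > 1.285, and the regularity condition a·f(n/b) = 10·(n/6)^4 = (10/1296)·n^4 ≤ c·f(n) holds with c = 10/1296 ≈ 0.00772 < 1. So this is Case 3: T(n) = Θ(f(n)) = Θ(n^4).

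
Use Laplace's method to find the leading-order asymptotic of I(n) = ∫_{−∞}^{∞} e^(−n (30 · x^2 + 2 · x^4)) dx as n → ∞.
I(n) ~ sqrt(π/(30n))

φ(x) = 30 · x^2 + 2 · x^4 has its unique global minimum at x* = 0 (since φ'(x) = 60x + 8x^3 = 0 only at x = 0 for real x with both coefficients positive, and φ → ∞ as |x| → ∞). At x* = 0, φ(0) = 0 and φ''(0) = 60. Laplace's method then gives
  I(n) ~ sqrt(2π / (n · φ''(0))) · e^(−n φ(0)) = sqrt(2π / (60n)) = sqrt(π/(30n)).
The 2 · x^4 term contributes only at subleading order (an O(1/n) relative correction).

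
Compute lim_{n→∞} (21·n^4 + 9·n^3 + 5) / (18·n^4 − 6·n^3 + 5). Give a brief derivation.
lim = 21/18 = 7/6

For large n the leading n^4 terms dominate both numerator and denominator. Dividing top and bottom by n^4, every other term tends to 0, leaving 21/18 = 7/6.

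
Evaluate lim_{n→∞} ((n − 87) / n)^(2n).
lim = e^(−174)

Rewrite as (1 − 87/n)^(2n). By the standard limit (1 + x/n)^n → e^x, we have (1 − 87/n)^n → e^(−87), and raising to the 2nd power gives e^(−174).
More precisely, ln[(1 − 87/n)^(2n)] = 2n · ln(1 − 87/n) = 2n · (-87/n + O(1/n^2)) = -174 + O(1/n) → -174.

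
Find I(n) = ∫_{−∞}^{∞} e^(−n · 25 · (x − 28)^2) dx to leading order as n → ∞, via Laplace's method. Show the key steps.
I(n) = sqrt(π/(25n))

Here φ(x) = 25 · (x − 28)^2 has its unique minimum at x* = 28 with φ(x*) = 0 and φ''(x*) = 50. Laplace's method gives
  I(n) ~ e^(−n φ(x*)) · sqrt(2π / (n · φ''(x*))) = sqrt(2π / (50n)) = sqrt(π/(25n)).
This is exact: substituting u = (x − 28)·sqrt(25n) gives I(n) = (1/sqrt(25n)) ∫_{−∞}^{∞} e^(−u^2) du = sqrt(π/(25n)).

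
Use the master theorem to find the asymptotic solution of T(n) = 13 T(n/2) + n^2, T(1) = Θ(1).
T(n) = Θ(n^(log_2 13))

Master theorem: compare f(n) = n^2 to n^(log_2 13) where log_2 13 ≈ 3.700. Since 2 < log_2 13, we have f(n) = O(n^(log_2 13 − ε)) for some ε > 0 — Case 1. Hence T(n) = Θ(n^(log_2 13)).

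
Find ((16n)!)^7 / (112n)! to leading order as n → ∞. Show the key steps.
((16n)!)^7/(112n)! ~ ((2π·16n)^(6/2) / sqrt(7)) · 7^(−7·16n)  →  0

Write N = 16n. Stirling: N! ~ sqrt(2π N)(N/e)^N and (7N)! ~ sqrt(2π·7N)·(7N/e)^(7N).
  (N!)^7/(7N)! ~ (2π N)^(7/2) (N/e)^(7N) / [sqrt(2π·7N) (7N/e)^(7N)]
     = (2π N)^(7/2) / sqrt(2π·7N) · (N/(7N))^(7N)
     = (2π N)^((7−1)/2) / sqrt(7) · 7^(−7N).
Since 7^7 > 1, the factor 7^(−7N) decays exponentially, so the ratio → 0. Substituting N = 16n gives the stated form.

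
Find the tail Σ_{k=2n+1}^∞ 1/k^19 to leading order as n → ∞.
Σ_{k>2n} 1/k^19 ~ 1/(18 · (2n)^18)

Compare to the integral: ∫_{2n}^∞ x^(−19) dx = [−x^(−18)/18]_{2n}^∞ = 1/((19−1)·(2n)^18). Euler-Maclaurin then gives
  Σ_{k>2n} 1/k^19 = ∫_{2n}^∞ dx/x^19 − 1/(2·(2n)^19) + O(1/(2n)^20).
(Equivalently this is ζ(19) − Σ_{k≤2n} 1/k^19.)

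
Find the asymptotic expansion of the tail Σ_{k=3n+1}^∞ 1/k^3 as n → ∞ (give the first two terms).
Σ_{k>3n} 1/k^3 = 1/(2 · (3n)^2) − 1/(2 · (3n)^3) + O(1/(3n)^4)

Compare to the integral: ∫_{3n}^∞ x^(−3) dx = [−x^(−2)/2]_{3n}^∞ = 1/((3−1)·(3n)^2). The Euler-Maclaurin correction adds −f(3n)/2 = −1/(2·(3n)^3). Euler-Maclaurin then gives
  Σ_{k>3n} 1/k^3 = ∫_{3n}^∞ dx/x^3 − 1/(2·(3n)^3) + O(1/(3n)^4).
(Equivalently this is ζ(3) − Σ_{k≤3n} 1/k^3.)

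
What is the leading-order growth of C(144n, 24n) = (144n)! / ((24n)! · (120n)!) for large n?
C(144n, 24n) ~ (46656/3125)^(24n) · sqrt(3/(5π·24n))

Write N = 24n. Apply Stirling to each factorial:
  (6N)! ~ sqrt(2π·6N) · (6N/e)^(6N),
  N! ~ sqrt(2π N) · (N/e)^N,
  (5N)! ~ sqrt(2π·5N) · (5N/e)^(5N).
The exponential factors combine to (6N)^(6N) / (N^N · (5N)^(5N)) = 6^(6N)/5^(5N) = (6^6/5^5)^N = (46656/3125)^N.
The square-root prefactors combine to sqrt(2π·6N) / (sqrt(2π N)·sqrt(2π·5N)) = sqrt(6 / (2π·5·N)) = sqrt(3/(5π·24n)).
Substituting N = 24n: C(144n, 24n) ~ (46656/3125)^(24n) · sqrt(3/(5π·24n)).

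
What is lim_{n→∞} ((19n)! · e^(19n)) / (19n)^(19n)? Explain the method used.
lim = ∞

Stirling: (19n)! ~ sqrt(2π·19n) · (19n/e)^(19n). Hence
  (19n)! · e^(19n) / (19n)^(19n) ~ sqrt(2π·19n) = sqrt(2π·19) · sqrt(n) → ∞.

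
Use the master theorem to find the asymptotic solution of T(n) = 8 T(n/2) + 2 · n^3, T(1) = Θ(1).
T(n) = Θ(n^3 log n)

log_2 8 = 3, and f(n) = 2 · n^3 = Θ(n^(log_2 8)). This is Case 2 of the master theorem: T(n) = Θ(f(n) · log n) = Θ(n^3 log n).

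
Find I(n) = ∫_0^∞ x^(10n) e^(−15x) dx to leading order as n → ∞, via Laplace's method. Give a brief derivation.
I(n) ~ (sqrt(2π·10n) / 15) · (10n/(15e))^(10n)

Write the integrand as exp(10n ln x − 15x) and set f(x) = 10n ln x − 15x. Then f'(x) = 10n/x − 15 = 0 at x* = 10n/15, and f''(x*) = −10n/x*^2 = −15^2/(10n). Laplace's method (interior maximum) gives
  I(n) ~ e^(f(x*)) · sqrt(2π / |f''(x*)|)
        = exp(10n ln(10n/15) − 10n) · sqrt(2π · 10n / 15^2)
        = (10n/15)^(10n) e^(−10n) · sqrt(2π·10n) / 15
        = (sqrt(2π·10n) / 15) · (10n/(15e))^(10n).
This matches Γ(10n+1)/15^(10n+1) with Stirling applied to Γ.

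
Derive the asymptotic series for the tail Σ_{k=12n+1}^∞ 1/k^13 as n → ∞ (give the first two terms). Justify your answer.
Σ_{k>12n} 1/k^13 = 1/(12 · (12n)^12) − 1/(2 · (12n)^13) + O(1/(12n)^14)

Compare to the integral: ∫_{12n}^∞ x^(−13) dx = [−x^(−12)/12]_{12n}^∞ = 1/((13−1)·(12n)^12). The Euler-Maclaurin correction adds −f(12n)/2 = −1/(2·(12n)^13). Euler-Maclaurin then gives
  Σ_{k>12n} 1/k^13 = ∫_{12n}^∞ dx/x^13 − 1/(2·(12n)^13) + O(1/(12n)^14).
(Equivalently this is ζ(13) − Σ_{k≤12n} 1/k^13.)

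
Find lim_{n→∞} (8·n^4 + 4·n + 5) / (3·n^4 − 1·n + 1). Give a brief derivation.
lim = 8/3

For large n the leading n^4 terms dominate both numerator and denominator. Dividing top and bottom by n^4, every other term tends to 0, leaving 8/3.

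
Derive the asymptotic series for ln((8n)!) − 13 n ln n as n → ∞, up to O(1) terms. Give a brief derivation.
ln((8n)!) − 13 n ln n = −5 n ln n + 8(ln 8 − 1) n + (1/2) ln(2π·8n) + O(1/n)

Stirling: ln((8n)!) = 8n ln(8n) − 8n + (1/2) ln(2π·8n) + O(1/n).
Expand 8n ln(8n) = 8n (ln n + ln 8) = 8n ln n + 8n ln 8.
Subtract 13n ln n: leading term is (8 − 13) n ln n = −5 n ln n. The next term is 8n ln 8 − 8n = 8(ln 8 − 1) n. Then the (1/2) ln(2π·8n) correction.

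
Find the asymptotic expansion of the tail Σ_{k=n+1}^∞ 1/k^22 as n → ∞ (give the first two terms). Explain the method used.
Σ_{k>n} 1/k^22 = 1/(21 · n^21) − 1/(2 · n^22) + O(1/n^23)

Compare to the integral: ∫_{n}^∞ x^(−22) dx = [−x^(−21)/21]_{n}^∞ = 1/((22−1)·n^21). The Euler-Maclaurin correction adds −f(n)/2 = −1/(2·n^22). Euler-Maclaurin then gives
  Σ_{k>n} 1/k^22 = ∫_{n}^∞ dx/x^22 − 1/(2·n^22) + O(1/n^23).
(Equivalently this is ζ(22) − Σ_{k≤n} 1/k^22.)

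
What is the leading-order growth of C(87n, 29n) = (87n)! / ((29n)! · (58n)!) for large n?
C(87n, 29n) ~ (27/4)^(29n) · sqrt(3/(4π·29n))

Write N = 29n. Apply Stirling to each factorial:
  (3N)! ~ sqrt(2π·3N) · (3N/e)^(3N),
  N! ~ sqrt(2π N) · (N/e)^N,
  (2N)! ~ sqrt(2π·2N) · (2N/e)^(2N).
The exponential factors combine to (3N)^(3N) / (N^N · (2N)^(2N)) = 3^(3N)/2^(2N) = (3^3/2^2)^N = (27/4)^N.
The square-root prefactors combine to sqrt(2π·3N) / (sqrt(2π N)·sqrt(2π·2N)) = sqrt(3 / (2π·2·N)) = sqrt(3/(4π·29n)).
Substituting N = 29n: C(87n, 29n) ~ (27/4)^(29n) · sqrt(3/(4π·29n)).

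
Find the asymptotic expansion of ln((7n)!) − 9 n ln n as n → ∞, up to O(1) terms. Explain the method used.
ln((7n)!) − 9 n ln n = −2 n ln n + 7(ln 7 − 1) n + (1/2) ln(2π·7n) + O(1/n)

Stirling: ln((7n)!) = 7n ln(7n) − 7n + (1/2) ln(2π·7n) + O(1/n).
Expand 7n ln(7n) = 7n (ln n + ln 7) = 7n ln n + 7n ln 7.
Subtract 9n ln n: leading term is (7 − 9) n ln n = −2 n ln n. The next term is 7n ln 7 − 7n = 7(ln 7 − 1) n. Then the (1/2) ln(2π·7n) correction.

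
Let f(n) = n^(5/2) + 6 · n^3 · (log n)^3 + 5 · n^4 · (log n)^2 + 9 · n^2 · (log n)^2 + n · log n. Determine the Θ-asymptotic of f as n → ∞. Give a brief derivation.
f(n) ∈ Θ(n^4 · (log n)^2)

Compare the terms by growth order. For large n, n^a · (log n)^b dominates n^a' · (log n)^b' iff a > a', or (a = a' and b > b'). Ranking the 5 terms shows the dominant one is 5 · n^4 · (log n)^2. Hence f(n) ∈ Θ(n^4 · (log n)^2).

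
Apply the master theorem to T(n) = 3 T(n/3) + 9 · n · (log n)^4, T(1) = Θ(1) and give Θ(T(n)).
T(n) = Θ(n · (log n)^5)

Here log_3 3 = 1 and f(n) = 9 · n · (log n)^4 = Θ(n^(log_3 3) · (log n)^4). This is the extended Case 2 of the master theorem (f matches the critical exponent up to log factors), giving T(n) = Θ(n^(log_3 3) · (log n)^(4+1)) = Θ(n · (log n)^5).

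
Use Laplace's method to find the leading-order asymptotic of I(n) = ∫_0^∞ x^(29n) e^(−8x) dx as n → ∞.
I(n) ~ (sqrt(2π·29n) / 8) · (29n/(8e))^(29n)

Write the integrand as exp(29n ln x − 8x) and set f(x) = 29n ln x − 8x. Then f'(x) = 29n/x − 8 = 0 at x* = 29n/8, and f''(x*) = −29n/x*^2 = −8^2/(29n). Laplace's method (interior maximum) gives
  I(n) ~ e^(f(x*)) · sqrt(2π / |f''(x*)|)
        = exp(29n ln(29n/8) − 29n) · sqrt(2π · 29n / 8^2)
        = (29n/8)^(29n) e^(−29n) · sqrt(2π·29n) / 8
        = (sqrt(2π·29n) / 8) · (29n/(8e))^(29n).
This matches Γ(29n+1)/8^(29n+1) with Stirling applied to Γ.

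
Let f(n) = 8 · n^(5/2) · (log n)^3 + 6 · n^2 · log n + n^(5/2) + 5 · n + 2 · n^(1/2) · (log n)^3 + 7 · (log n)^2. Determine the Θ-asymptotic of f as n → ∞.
f(n) ∈ Θ(n^(5/2) · (log n)^3)

Compare the terms by growth order. For large n, n^a · (log n)^b dominates n^a' · (log n)^b' iff a > a', or (a = a' and b > b'). Ranking the 6 terms shows the dominant one is 8 · n^(5/2) · (log n)^3. Hence f(n) ∈ Θ(n^(5/2) · (log n)^3).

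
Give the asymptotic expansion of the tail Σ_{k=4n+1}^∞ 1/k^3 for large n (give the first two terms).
Σ_{k>4n} 1/k^3 = 1/(2 · (4n)^2) − 1/(2 · (4n)^3) + O(1/(4n)^4)

Compare to the integral: ∫_{4n}^∞ x^(−3) dx = [−x^(−2)/2]_{4n}^∞ = 1/((3−1)·(4n)^2). The Euler-Maclaurin correction adds −f(4n)/2 = −1/(2·(4n)^3). Euler-Maclaurin then gives
  Σ_{k>4n} 1/k^3 = ∫_{4n}^∞ dx/x^3 − 1/(2·(4n)^3) + O(1/(4n)^4).
(Equivalently this is ζ(3) − Σ_{k≤4n} 1/k^3.)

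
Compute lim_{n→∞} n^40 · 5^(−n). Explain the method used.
lim = 0

Exponentials with base > 1 dominate every fixed polynomial: for any fixed c, n^c / 5^n → 0 as n → ∞ (e.g. by the ratio test, or by writing 5^n = e^(n ln 5) and noting e^(n ln 5) / n^c → ∞). Hence n^40 · 5^(−n) = n^40 / 5^n → 0.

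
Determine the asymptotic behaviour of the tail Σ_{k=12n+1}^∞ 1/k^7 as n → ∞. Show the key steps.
Σ_{k>12n} 1/k^7 ~ 1/(6 · (12n)^6)

Compare to the integral: ∫_{12n}^∞ x^(−7) dx = [−x^(−6)/6]_{12n}^∞ = 1/((7−1)·(12n)^6). Euler-Maclaurin then gives
  Σ_{k>12n} 1/k^7 = ∫_{12n}^∞ dx/x^7 − 1/(2·(12n)^7) + O(1/(12n)^8).
(Equivalently this is ζ(7) − Σ_{k≤12n} 1/k^7.)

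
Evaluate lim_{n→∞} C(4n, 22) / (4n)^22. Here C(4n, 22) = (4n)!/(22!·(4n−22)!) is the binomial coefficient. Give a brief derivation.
lim = 1/22! = 1/1124000727777607680000

With N = 4n → ∞: C(N, 22) / N^22 = [N(N−1)…(N−21)] / (22! · N^22) = (1/22!) · 1 · (1 − 1/(4n)) · … · (1 − 21/(4n)). Each factor → 1 as N → ∞, so the limit is 1/22! = 1/1124000727777607680000.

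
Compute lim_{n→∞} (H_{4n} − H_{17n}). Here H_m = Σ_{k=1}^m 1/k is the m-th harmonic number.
lim = ln(4/17)

Euler-Maclaurin gives H_m = ln m + γ + 1/(2m) + O(1/m^2). The γ and O(1/m) terms cancel in the difference:
  H_{4n} − H_{17n} = ln(4n) − ln(17n) + O(1/n) = ln(4/17) + O(1/n).
Hence the limit is ln(4/17).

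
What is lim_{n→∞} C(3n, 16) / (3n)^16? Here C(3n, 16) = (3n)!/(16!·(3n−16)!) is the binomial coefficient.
lim = 1/16! = 1/20922789888000

With N = 3n → ∞: C(N, 16) / N^16 = [N(N−1)…(N−15)] / (16! · N^16) = (1/16!) · 1 · (1 − 1/(3n)) · … · (1 − 15/(3n)). Each factor → 1 as N → ∞, so the limit is 1/16! = 1/20922789888000.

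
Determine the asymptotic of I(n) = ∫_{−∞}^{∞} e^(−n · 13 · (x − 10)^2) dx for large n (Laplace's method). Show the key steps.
I(n) = sqrt(π/(13n))

Here φ(x) = 13 · (x − 10)^2 has its unique minimum at x* = 10 with φ(x*) = 0 and φ''(x*) = 26. Laplace's method gives
  I(n) ~ e^(−n φ(x*)) · sqrt(2π / (n · φ''(x*))) = sqrt(2π / (26n)) = sqrt(π/(13n)).
This is exact: substituting u = (x − 10)·sqrt(13n) gives I(n) = (1/sqrt(13n)) ∫_{−∞}^{∞} e^(−u^2) du = sqrt(π/(13n)).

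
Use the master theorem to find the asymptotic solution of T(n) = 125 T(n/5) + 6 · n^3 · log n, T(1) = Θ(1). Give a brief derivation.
T(n) = Θ(n^3 · (log n)^2)

Here log_5 125 = 3 and f(n) = 6 · n^3 · log n = Θ(n^(log_5 125) · (log n)^1). This is the extended Case 2 of the master theorem (f matches the critical exponent up to log factors), giving T(n) = Θ(n^(log_5 125) · (log n)^(1+1)) = Θ(n^3 · (log n)^2).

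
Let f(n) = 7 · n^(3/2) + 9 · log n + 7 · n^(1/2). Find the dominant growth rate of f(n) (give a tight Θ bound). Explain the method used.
f(n) ∈ Θ(n^(3/2))

Compare the terms by growth order. For large n, n^a · (log n)^b dominates n^a' · (log n)^b' iff a > a', or (a = a' and b > b'). Ranking the 3 terms shows the dominant one is 7 · n^(3/2). Hence f(n) ∈ Θ(n^(3/2)).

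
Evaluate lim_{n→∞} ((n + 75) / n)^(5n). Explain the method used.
lim = e^375

Rewrite as (1 + 75/n)^(5n). By the standard limit (1 + x/n)^n → e^x, we have (1 + 75/n)^n → e^75, and raising to the 5th power gives e^375.
More precisely, ln[(1 + 75/n)^(5n)] = 5n · ln(1 + 75/n) = 5n · (75/n + O(1/n^2)) = 375 + O(1/n) → 375.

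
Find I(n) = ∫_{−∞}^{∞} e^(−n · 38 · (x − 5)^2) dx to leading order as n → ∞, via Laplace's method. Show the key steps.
I(n) = sqrt(π/(38n))

Here φ(x) = 38 · (x − 5)^2 has its unique minimum at x* = 5 with φ(x*) = 0 and φ''(x*) = 76. Laplace's method gives
  I(n) ~ e^(−n φ(x*)) · sqrt(2π / (n · φ''(x*))) = sqrt(2π / (76n)) = sqrt(π/(38n)).
This is exact: substituting u = (x − 5)·sqrt(38n) gives I(n) = (1/sqrt(38n)) ∫_{−∞}^{∞} e^(−u^2) du = sqrt(π/(38n)).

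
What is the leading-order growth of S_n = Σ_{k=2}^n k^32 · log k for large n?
S_n ~ n^33 log n / 33 − n^33 / 1089

By integral comparison, S_n = ∫_1^n x^32 · log x dx + O(n^32 · log n). For the integral, ∫ x^32 log x dx = n^33 log n / 33 − n^33/1089 (integration by parts). Hence S_n ~ n^33 log n / 33 − n^33 / 1089.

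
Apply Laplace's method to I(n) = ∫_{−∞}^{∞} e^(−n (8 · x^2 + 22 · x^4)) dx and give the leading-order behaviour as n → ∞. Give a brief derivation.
I(n) ~ sqrt(π/(8n))

φ(x) = 8 · x^2 + 22 · x^4 has its unique global minimum at x* = 0 (since φ'(x) = 16x + 88x^3 = 0 only at x = 0 for real x with both coefficients positive, and φ → ∞ as |x| → ∞). At x* = 0, φ(0) = 0 and φ''(0) = 16. Laplace's method then gives
  I(n) ~ sqrt(2π / (n · φ''(0))) · e^(−n φ(0)) = sqrt(2π / (16n)) = sqrt(π/(8n)).
The 22 · x^4 term contributes only at subleading order (an O(1/n) relative correction).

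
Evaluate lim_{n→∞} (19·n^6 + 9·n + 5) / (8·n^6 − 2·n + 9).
lim = 19/8

For large n the leading n^6 terms dominate both numerator and denominator. Dividing top and bottom by n^6, every other term tends to 0, leaving 19/8.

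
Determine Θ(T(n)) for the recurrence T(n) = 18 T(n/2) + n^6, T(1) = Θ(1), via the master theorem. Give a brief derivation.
T(n) = Θ(n^6)

log_2 18 ≈ 4.170. f(n) = n^6 dominates n^(log_2 18) since 6 > 4.170, and the regularity condition a·f(n/b) = 18·(n/2)^6 = (18/64)·n^6 ≤ c·f(n) holds with c = 18/64 ≈ 0.281 < 1. So this is Case 3: T(n) = Θ(f(n)) = Θ(n^6).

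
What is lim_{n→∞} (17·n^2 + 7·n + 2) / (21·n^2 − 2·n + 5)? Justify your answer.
lim = 17/21

For large n the leading n^2 terms dominate both numerator and denominator. Dividing top and bottom by n^2, every other term tends to 0, leaving 17/21.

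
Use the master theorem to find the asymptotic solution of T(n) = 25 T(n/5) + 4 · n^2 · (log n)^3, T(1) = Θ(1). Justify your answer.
T(n) = Θ(n^2 · (log n)^4)

Here log_5 25 = 2 and f(n) = 4 · n^2 · (log n)^3 = Θ(n^(log_5 25) · (log n)^3). This is the extended Case 2 of the master theorem (f matches the critical exponent up to log factors), giving T(n) = Θ(n^(log_5 25) · (log n)^(3+1)) = Θ(n^2 · (log n)^4).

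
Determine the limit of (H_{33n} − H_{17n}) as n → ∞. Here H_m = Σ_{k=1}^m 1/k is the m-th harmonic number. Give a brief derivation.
lim = ln(33/17)

Euler-Maclaurin gives H_m = ln m + γ + 1/(2m) + O(1/m^2). The γ and O(1/m) terms cancel in the difference:
  H_{33n} − H_{17n} = ln(33n) − ln(17n) + O(1/n) = ln(33/17) + O(1/n).
Hence the limit is ln(33/17).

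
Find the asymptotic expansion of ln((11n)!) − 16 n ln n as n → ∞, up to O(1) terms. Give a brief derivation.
ln((11n)!) − 16 n ln n = −5 n ln n + 11(ln 11 − 1) n + (1/2) ln(2π·11n) + O(1/n)

Stirling: ln((11n)!) = 11n ln(11n) − 11n + (1/2) ln(2π·11n) + O(1/n).
Expand 11n ln(11n) = 11n (ln n + ln 11) = 11n ln n + 11n ln 11.
Subtract 16n ln n: leading term is (11 − 16) n ln n = −5 n ln n. The next term is 11n ln 11 − 11n = 11(ln 11 − 1) n. Then the (1/2) ln(2π·11n) correction.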